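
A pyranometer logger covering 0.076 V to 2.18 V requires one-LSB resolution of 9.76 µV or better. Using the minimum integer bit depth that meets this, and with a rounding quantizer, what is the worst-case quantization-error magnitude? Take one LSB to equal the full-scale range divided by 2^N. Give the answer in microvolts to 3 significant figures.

The full-scale span is 2.18 − (0.076) = 2.104 V.
2.104 V / 9.76 µV = 215600. Since 2^17 = 131072 and 2^18 = 262144, N = 18.
LSB = 2.104 V / 2^18 = 8.0261 µV.
|e|_max = LSB/2 = 4.01 µV.

4.01 µV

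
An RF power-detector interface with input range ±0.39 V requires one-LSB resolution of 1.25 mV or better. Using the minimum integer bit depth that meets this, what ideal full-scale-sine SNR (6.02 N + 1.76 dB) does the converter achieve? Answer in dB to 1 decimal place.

62.0 dB

Span: 0.39 V − (-0.39 V) = 0.78 V.
Need 2^N ≥ 0.78 V / 1.25 mV = 624.0 → N_min = 10.
SNR = 6.02 × 10 + 1.76 = 61.96 dB.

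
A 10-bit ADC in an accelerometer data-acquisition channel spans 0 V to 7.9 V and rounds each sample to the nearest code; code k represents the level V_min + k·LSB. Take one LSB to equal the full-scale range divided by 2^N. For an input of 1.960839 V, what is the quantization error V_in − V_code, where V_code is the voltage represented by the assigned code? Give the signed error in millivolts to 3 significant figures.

Span = 7.9 V. LSB = 7.9 V / 2^10 ≈ 7.715 mV.
Position in LSBs: (1.960839 − (0)) × 1024/7.9 = 254.1644; rounding gives k = 254.
V_code = V_min + k × range/2^10 = 0 + 254 × 7.9/1024 = 1.959570313 V.
e = 1.960839 − (1.959570313) = +1.27 mV.

+1.27 mV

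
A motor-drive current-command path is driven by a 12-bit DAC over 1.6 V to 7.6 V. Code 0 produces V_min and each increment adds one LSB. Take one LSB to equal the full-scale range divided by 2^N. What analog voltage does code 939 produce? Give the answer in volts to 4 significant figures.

2.975 V

The full-scale span is 7.6 − (1.6) = 6 V. LSB = 6 V / 2^12.
Output = V_min + (939/4096) × range = 1.6 + 0.229248 × 6 V
      = 1.6 + 1.37549 = 2.97549 V.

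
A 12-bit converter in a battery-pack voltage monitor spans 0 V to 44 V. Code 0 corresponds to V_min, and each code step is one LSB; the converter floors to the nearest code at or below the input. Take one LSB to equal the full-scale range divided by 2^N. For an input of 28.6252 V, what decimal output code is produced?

2664

Full-scale range = 44 V. LSB = 44 V / 2^12 ≈ 10.74 mV.
code = ⌊(V_in − V_min)/LSB⌋ = ⌊(V_in − V_min) × 2^12 / range⌋
     = ⌊(28.6252 − (0)) × 4096 / 44⌋ = ⌊28.6252 × 4096/44⌋
     = ⌊2664.746⌋ = 2664.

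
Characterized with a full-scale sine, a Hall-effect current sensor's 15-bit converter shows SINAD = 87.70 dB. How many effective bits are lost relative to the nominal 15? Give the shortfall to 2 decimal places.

Effective bits = (87.70 − 1.76)/6.02 = 14.2757.
15 − 14.2757 = 0.72 bits below nominal.

0.72 bits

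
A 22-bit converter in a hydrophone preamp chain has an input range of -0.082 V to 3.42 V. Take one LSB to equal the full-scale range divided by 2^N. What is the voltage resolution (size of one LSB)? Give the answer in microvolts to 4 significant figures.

0.8349 µV

Span: 3.42 V − (-0.082 V) = 3.502 V.
2^22 = 4194304 levels.
LSB = 3.502 V / 2^22 = 0.8349 µV.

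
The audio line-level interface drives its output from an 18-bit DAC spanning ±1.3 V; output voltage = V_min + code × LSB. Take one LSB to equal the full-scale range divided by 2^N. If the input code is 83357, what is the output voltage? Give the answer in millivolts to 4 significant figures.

The full-scale span is 1.3 − (-1.3) = 2.6 V. LSB = 2.6 V / 2^18.
Output = V_min + (83357/262144) × range = -1.3 + 0.317982 × 2.6 V
      = -1.3 + 0.826752 = -0.473248 V.

-473.2 mV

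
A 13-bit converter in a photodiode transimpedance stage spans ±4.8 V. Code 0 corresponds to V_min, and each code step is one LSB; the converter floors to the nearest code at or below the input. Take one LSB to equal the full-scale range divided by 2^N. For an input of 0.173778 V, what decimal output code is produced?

4244

Span: 4.8 V − (-4.8 V) = 9.6 V. LSB = 9.6 V / 2^13 ≈ 1.172 mV.
V_in − V_min = 0.173778 − (-4.8) = 4.973778 V.
Divide by LSB: 4.973778 × 8192/9.6 = 4244.2906.
Truncating gives code 4244.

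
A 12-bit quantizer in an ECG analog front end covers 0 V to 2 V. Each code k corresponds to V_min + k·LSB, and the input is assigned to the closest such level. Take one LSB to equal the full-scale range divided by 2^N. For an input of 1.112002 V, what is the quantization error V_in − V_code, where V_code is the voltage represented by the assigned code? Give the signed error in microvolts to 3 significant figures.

+186 µV

Range is 2 V. LSB = 2 V / 2^12 ≈ 488.3 µV.
Position in LSBs: (1.112002 − (0)) × 4096/2 = 2277.3801; rounding gives k = 2277.
V_code = V_min + k × range/2^12 = 0 + 2277 × 2/4096 = 1.111816406 V.
e = 1.112002 − (1.111816406) = +186 µV.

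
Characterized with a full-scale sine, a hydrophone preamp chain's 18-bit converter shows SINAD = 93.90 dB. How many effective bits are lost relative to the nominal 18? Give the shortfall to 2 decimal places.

2.69 bits

N_eff = (93.90 − 1.76)/6.02 = 15.3056 bits.
Lost resolution: 18 − 15.3056 = 2.6944 bits.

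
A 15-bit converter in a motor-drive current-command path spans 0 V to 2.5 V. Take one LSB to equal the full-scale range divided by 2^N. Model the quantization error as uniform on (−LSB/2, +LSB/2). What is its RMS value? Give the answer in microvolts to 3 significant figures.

Full-scale range = 2.5 V.
Step size = 2.5/32768 V = 76.294 µV.
V_rms = LSB/√12 = 76.294 µV / √12 = 22.0 µV.

22.0 µV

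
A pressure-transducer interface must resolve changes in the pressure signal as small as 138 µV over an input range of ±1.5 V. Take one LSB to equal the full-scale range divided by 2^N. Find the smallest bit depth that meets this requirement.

15 bits

Full-scale range = 1.5 V − (-1.5 V) = 3 V.
Need 2^N ≥ 3 V / 138 µV = 21740 → N_min = 15.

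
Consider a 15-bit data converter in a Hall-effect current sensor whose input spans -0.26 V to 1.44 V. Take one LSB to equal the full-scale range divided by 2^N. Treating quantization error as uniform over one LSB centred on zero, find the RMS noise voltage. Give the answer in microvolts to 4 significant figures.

14.98 µV

Range = 1.44 − (-0.26) = 1.7 V.
LSB = 1.7 V ÷ 2^15 = 1.7/32768 V = 51.8799 µV.
For a uniform distribution on [−LSB/2, +LSB/2], V_rms = LSB/√12 = 51.8799 µV/3.4641 = 14.98 µV.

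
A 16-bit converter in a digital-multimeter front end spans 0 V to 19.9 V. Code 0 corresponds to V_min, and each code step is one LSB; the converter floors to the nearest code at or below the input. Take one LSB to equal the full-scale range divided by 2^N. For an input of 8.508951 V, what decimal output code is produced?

28022

V_FS = 19.9 V. LSB = 19.9 V / 2^16 ≈ 303.6 µV.
(V_in − V_min) × 2^16/range = (8.508951 − (0)) × 65536/19.9 = 28022.242.
Floor → code = 28022.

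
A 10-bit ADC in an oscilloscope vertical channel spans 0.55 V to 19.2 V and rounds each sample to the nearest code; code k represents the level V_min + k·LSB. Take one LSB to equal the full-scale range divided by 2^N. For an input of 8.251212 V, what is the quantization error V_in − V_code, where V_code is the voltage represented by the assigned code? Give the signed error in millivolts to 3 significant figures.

Full-scale range = 19.2 V − (0.55 V) = 18.65 V. LSB = 18.65 V / 2^10 ≈ 18.21 mV.
Position in LSBs: (8.251212 − (0.55)) × 1024/18.65 = 422.8440; rounding gives k = 423.
Reconstructed level: 0.55 + 423 × 18.65/1024 V = 8.254052734 V.
e = 8.251212 − (8.254052734) = −2.84 mV.

−2.84 mV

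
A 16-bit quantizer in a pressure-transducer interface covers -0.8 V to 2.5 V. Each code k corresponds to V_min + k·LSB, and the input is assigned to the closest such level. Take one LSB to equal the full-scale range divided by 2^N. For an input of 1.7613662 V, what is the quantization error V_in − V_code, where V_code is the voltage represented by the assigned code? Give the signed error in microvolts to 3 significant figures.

+9.08 µV

The full-scale span is 2.5 − (-0.8) = 3.3 V. LSB = 3.3 V / 2^16 ≈ 50.35 µV.
Position in LSBs: (1.7613662 − (-0.8)) × 65536/3.3 = 50867.1804; rounding gives k = 50867.
V_code = -0.8 + (50867/65536) × 3.3 = 1.7613571167 V.
Error = V_in − V_code = 1.7613662 − (1.7613571167) = +9.08 µV.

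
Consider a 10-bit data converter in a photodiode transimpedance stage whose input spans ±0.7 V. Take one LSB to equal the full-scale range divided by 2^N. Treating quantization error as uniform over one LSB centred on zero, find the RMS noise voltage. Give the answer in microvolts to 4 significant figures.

394.7 µV

The full-scale span is 0.7 − (-0.7) = 1.4 V.
LSB = 1.4 V / 2^10 = 1.36719 mV.
RMS of a uniform error over width LSB is LSB/√12 = 394.7 µV.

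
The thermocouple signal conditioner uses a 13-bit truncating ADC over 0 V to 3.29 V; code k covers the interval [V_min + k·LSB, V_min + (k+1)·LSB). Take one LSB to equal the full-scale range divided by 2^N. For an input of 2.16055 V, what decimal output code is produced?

5379

V_FS = 3.29 V. LSB = 3.29 V / 2^13 ≈ 401.6 µV.
(V_in − V_min) × 2^13/range = (2.16055 − (0)) × 8192/3.29 = 5379.704.
Floor → code = 5379.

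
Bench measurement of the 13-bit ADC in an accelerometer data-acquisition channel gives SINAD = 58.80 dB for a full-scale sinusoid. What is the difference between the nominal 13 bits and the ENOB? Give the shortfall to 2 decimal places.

ENOB = (SINAD − 1.76)/6.02 = (58.80 − 1.76)/6.02 = 9.4751 bits.
Lost resolution: 13 − 9.4751 = 3.5249 bits.

3.52 bits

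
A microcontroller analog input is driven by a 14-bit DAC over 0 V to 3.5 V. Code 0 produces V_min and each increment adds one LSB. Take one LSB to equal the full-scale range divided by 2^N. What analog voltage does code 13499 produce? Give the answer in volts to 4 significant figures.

2.884 V

Span = 3.5 V. LSB = 3.5 V / 2^14.
Output = V_min + (13499/16384) × range = 0 + 0.823914 × 3.5 V
      = 0 V + 2.88370 V = 2.88370 V.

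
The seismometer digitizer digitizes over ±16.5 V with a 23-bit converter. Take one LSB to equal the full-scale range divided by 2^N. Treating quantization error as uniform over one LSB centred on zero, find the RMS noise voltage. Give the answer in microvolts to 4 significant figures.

1.136 µV

Range = 16.5 − (-16.5) = 33 V.
Step size = 33/8388608 V = 3.93391 µV.
V_rms = LSB/√12 = 3.93391 µV / √12 = 1.136 µV.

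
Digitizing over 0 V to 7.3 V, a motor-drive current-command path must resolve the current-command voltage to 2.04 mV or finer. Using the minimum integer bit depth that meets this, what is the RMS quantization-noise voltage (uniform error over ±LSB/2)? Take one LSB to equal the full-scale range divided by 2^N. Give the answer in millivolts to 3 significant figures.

Range is 7.3 V.
Need 2^N ≥ 7.3 V / 2.04 mV = 3578 → N_min = 12.
LSB = 7.3 V / 2^12 = 1.7822 mV.
σ_q = LSB/√12 = 1.7822 mV/3.4641 = 0.514 mV.

0.514 mV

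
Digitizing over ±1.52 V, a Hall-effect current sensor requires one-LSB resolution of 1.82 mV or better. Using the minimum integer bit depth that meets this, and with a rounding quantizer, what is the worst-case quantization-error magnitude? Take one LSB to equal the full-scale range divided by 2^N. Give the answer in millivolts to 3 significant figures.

Range = 1.52 − (-1.52) = 3.04 V.
Levels needed ≥ 3.04/1.82 mV = 1670. 2^11 = 2048 suffices, so N_min = 11.
One LSB is 3.04 V / 2048 = 1.4844 mV.
Max error for round-to-nearest is LSB/2 = 0.742 mV.

0.742 mV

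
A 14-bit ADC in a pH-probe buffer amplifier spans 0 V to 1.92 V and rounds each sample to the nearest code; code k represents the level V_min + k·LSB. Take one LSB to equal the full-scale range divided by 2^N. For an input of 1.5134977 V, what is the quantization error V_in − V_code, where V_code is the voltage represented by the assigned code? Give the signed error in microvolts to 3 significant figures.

+21.1 µV

Range is 1.92 V. LSB = 1.92 V / 2^14 ≈ 117.2 µV.
Position in LSBs: (1.5134977 − (0)) × 16384/1.92 = 12915.1804; rounding gives k = 12915.
Reconstructed level: 0 + 12915 × 1.92/16384 V = 1.5134765625 V.
e = 1.5134977 − (1.5134765625) = +21.1 µV.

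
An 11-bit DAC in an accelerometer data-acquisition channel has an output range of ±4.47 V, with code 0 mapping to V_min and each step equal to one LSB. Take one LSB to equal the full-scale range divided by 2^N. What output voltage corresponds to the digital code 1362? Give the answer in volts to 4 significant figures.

1.475 V

Full-scale range = 4.47 V − (-4.47 V) = 8.94 V. LSB = 8.94 V / 2^11.
Output = V_min + (1362/2048) × range = -4.47 + 0.665039 × 8.94 V
      = -4.47 V + 5.94545 V = 1.47545 V.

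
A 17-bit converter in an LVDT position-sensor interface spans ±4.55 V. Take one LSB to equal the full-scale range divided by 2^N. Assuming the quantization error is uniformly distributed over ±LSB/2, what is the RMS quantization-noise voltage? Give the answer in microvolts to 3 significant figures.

Span: 4.55 V − (-4.55 V) = 9.1 V.
LSB = 9.1 V / 2^17 = 69.427 µV.
RMS of a uniform error over width LSB is LSB/√12 = 20.0 µV.

20.0 µV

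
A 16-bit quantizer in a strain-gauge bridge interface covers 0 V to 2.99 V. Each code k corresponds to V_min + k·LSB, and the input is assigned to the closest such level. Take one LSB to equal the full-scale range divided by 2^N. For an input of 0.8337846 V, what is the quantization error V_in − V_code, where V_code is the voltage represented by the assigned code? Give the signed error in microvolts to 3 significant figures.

+10.0 µV

V_FS = 2.99 V. LSB = 2.99 V / 2^16 ≈ 45.62 µV.
(0.8337846 − (0)) / LSB = 0.8337846 × 65536/2.99 = 18275.2199. Nearest integer: k = 18275.
Reconstructed level: 0 + 18275 × 2.99/65536 V = 0.83377456665 V.
Error = V_in − V_code = 0.8337846 − (0.83377456665) = +10.0 µV.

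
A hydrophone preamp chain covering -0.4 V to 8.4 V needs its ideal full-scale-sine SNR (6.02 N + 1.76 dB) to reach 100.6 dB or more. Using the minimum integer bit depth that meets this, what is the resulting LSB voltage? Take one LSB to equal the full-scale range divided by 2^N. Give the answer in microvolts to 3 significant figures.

Span: 8.4 V − (-0.4 V) = 8.8 V.
Required N = ⌈(100.6 − 1.76)/6.02⌉ = ⌈16.419⌉ = 17.
One LSB is 8.8 V / 131072 = 67.1 µV.

67.1 µV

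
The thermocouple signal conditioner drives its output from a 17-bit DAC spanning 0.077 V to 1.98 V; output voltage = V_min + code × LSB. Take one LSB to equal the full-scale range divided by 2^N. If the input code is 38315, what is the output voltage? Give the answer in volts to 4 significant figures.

Full-scale range = 1.98 V − (0.077 V) = 1.903 V. LSB = 1.903 V / 2^17.
Output = V_min + (38315/131072) × range = 0.077 + 0.292320 × 1.903 V
      = 0.077 V + 0.556285 V = 0.633285 V.

0.6333 V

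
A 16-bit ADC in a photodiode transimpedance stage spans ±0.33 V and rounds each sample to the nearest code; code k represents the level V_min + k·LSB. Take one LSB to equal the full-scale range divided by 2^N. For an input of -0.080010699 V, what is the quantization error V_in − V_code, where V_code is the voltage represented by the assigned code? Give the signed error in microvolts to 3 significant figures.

+1.81 µV

Range = 0.33 − (-0.33) = 0.66 V. LSB = 0.66 V / 2^16 ≈ 10.07 µV.
Position in LSBs: (-0.080010699 − (-0.33)) × 65536/0.66 = 24823.1800; rounding gives k = 24823.
V_code = V_min + k × range/2^16 = -0.33 + 24823 × 0.66/65536 = -0.080012512207 V.
Error = V_in − V_code = -0.080010699 − (-0.080012512207) = +1.81 µV.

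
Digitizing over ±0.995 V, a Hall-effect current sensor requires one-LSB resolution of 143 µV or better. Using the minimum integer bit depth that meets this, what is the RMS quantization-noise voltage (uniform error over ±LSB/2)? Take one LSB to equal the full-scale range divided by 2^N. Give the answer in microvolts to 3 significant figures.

Full-scale range = 0.995 V − (-0.995 V) = 1.99 V.
1.99 V / 143 µV = 13920. Since 2^13 = 8192 and 2^14 = 16384, N = 14.
LSB = 1.99 V / 2^14 = 121.46 µV.
RMS noise = LSB/√12 = 35.1 µV.

35.1 µV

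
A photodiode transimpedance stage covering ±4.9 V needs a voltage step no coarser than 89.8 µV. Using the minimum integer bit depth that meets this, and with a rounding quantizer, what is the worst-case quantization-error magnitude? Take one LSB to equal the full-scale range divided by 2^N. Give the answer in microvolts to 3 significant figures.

37.4 µV

Full-scale range = 4.9 V − (-4.9 V) = 9.8 V.
9.8 V / 89.8 µV = 109100. Since 2^16 = 65536 and 2^17 = 131072, N = 17.
Step size = 9.8/131072 V = 74.768 µV.
Half an LSB is 37.4 µV.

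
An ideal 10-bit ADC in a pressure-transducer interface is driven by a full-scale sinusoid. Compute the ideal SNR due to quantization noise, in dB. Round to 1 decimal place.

62.0 dB

SNR = 6.02·10 + 1.76 = 61.96 dB.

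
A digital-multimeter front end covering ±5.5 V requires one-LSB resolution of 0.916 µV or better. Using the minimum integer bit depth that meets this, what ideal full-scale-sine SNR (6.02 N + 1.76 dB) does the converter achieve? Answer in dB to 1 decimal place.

Span: 5.5 V − (-5.5 V) = 11 V.
11 V / 0.916 µV = 1.201e7. Since 2^23 = 8388608 and 2^24 = 16777216, N = 24.
6.02(24) + 1.76 = 146.24 dB.

146.2 dB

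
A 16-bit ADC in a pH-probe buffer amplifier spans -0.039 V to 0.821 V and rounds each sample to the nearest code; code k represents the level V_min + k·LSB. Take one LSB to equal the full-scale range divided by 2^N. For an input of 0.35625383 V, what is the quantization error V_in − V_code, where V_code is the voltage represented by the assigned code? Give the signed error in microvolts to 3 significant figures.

+2.37 µV

Full-scale range = 0.821 V − (-0.039 V) = 0.86 V. LSB = 0.86 V / 2^16 ≈ 13.12 µV.
(V_in − V_min)/LSB = (0.35625383 − (-0.039)) × 65536/0.86 = 30120.1802 → nearest code k = 30120.
V_code = -0.039 + (30120/65536) × 0.86 = 0.35625146484 V.
V_in − V_code = 0.35625383 − (0.35625146484) = +2.37 µV.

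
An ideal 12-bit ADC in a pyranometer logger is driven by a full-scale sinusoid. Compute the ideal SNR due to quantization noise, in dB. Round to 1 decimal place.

Ideal quantization SNR: 6.02 × 12 + 1.76 dB = 74.0 dB.

74.0 dB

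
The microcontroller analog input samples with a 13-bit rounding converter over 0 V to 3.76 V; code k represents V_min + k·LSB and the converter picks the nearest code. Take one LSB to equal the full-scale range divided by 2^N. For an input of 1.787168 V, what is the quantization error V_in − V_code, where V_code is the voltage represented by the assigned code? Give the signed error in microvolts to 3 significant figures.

−117 µV

Span = 3.76 V. LSB = 3.76 V / 2^13 ≈ 459.0 µV.
(1.787168 − (0)) / LSB = 1.787168 × 8192/3.76 = 3893.7447. Nearest integer: k = 3894.
Reconstructed level: 0 + 3894 × 3.76/8192 V = 1.787285156 V.
V_in − V_code = 1.787168 − (1.787285156) = −117 µV.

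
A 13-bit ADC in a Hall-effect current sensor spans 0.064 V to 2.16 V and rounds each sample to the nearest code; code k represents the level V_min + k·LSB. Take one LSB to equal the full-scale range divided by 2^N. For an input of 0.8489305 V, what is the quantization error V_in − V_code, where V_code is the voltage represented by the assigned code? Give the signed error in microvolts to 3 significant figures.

Full-scale range = 2.16 V − (0.064 V) = 2.096 V. LSB = 2.096 V / 2^13 ≈ 255.9 µV.
(V_in − V_min)/LSB = (0.8489305 − (0.064)) × 8192/2.096 = 3067.8200 → nearest code k = 3068.
Reconstructed level: 0.064 + 3068 × 2.096/8192 V = 0.8489765625 V.
V_in − V_code = 0.8489305 − (0.8489765625) = −46.1 µV.

−46.1 µV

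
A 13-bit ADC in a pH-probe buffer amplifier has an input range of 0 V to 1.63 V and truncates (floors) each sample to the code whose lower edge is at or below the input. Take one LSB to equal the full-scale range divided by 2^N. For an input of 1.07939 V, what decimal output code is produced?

Full-scale range = 1.63 V. LSB = 1.63 V / 2^13 ≈ 199.0 µV.
code = ⌊(V_in − V_min)/LSB⌋ = ⌊(V_in − V_min) × 2^13 / range⌋
     = ⌊(1.07939 − (0)) × 8192 / 1.63⌋ = ⌊1.07939 × 8192/1.63⌋
     = ⌊5424.763⌋ = 5424.

5424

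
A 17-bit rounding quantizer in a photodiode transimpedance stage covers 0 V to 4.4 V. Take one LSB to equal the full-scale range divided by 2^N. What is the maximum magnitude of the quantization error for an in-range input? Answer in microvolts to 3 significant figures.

Full-scale range = 4.4 V.
Step size = 4.4/131072 V = 33.569 µV.
Worst-case error for round-to-nearest is half an LSB: 16.8 µV.

16.8 µV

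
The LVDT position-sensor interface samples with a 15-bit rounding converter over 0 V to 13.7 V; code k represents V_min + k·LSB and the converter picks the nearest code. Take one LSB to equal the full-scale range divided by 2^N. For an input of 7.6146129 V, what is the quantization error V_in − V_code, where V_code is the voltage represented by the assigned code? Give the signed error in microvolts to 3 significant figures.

−75.2 µV

Span = 13.7 V. LSB = 13.7 V / 2^15 ≈ 418.1 µV.
(7.6146129 − (0)) / LSB = 7.6146129 × 32768/13.7 = 18212.8201. Nearest integer: k = 18213.
V_code = 0 + (18213/32768) × 13.7 = 7.6146881104 V.
Error = V_in − V_code = 7.6146129 − (7.6146881104) = −75.2 µV.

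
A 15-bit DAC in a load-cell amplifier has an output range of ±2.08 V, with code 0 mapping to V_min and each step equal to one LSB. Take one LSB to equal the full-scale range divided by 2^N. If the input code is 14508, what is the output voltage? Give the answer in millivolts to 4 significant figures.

-238.2 mV

Span: 2.08 V − (-2.08 V) = 4.16 V. LSB = 4.16 V / 2^15.
V_out = -2.08 + 14508 × (4.16/32768) V
      = -2.08 V + 1.84184 V = -0.238164 V.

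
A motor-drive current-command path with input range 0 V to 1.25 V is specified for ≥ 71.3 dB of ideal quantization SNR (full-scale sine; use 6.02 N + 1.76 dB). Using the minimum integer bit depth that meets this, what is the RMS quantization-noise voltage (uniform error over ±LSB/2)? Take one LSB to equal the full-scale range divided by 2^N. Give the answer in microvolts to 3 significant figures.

88.1 µV

Full-scale range = 1.25 V.
N ≥ (71.3 − 1.76)/6.02 = 11.551 → N_min = 12.
LSB = 1.25 V / 2^12 = 305.18 µV.
V_rms = LSB/√12 = 88.1 µV.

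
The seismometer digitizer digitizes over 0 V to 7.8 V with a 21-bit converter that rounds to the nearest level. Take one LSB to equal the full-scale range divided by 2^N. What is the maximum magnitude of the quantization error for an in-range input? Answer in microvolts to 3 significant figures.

V_FS = 7.8 V.
One LSB is 7.8 V / 2097152 = 3.7193 µV.
|e|_max = LSB/2 = 1.86 µV.

1.86 µV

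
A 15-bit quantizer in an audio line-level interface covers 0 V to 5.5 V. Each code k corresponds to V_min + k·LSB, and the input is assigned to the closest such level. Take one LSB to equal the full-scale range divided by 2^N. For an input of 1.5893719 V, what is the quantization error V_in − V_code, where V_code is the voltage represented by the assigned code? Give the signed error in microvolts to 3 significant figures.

+31.7 µV

Range is 5.5 V. LSB = 5.5 V / 2^15 ≈ 167.8 µV.
Position in LSBs: (1.5893719 − (0)) × 32768/5.5 = 9469.1888; rounding gives k = 9469.
V_code = 0 + (9469/32768) × 5.5 = 1.5893402100 V.
Error = V_in − V_code = 1.5893719 − (1.5893402100) = +31.7 µV.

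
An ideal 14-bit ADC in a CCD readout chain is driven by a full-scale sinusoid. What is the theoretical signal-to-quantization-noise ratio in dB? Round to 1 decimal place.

86.0 dB

SNR = 6.02·14 + 1.76 = 86.04 dB.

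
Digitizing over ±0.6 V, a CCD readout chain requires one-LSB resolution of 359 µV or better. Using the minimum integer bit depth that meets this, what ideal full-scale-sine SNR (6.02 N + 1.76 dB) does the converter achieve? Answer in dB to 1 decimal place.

Full-scale range = 0.6 V − (-0.6 V) = 1.2 V.
Need 2^N ≥ 1.2 V / 359 µV = 3343 → N_min = 12.
SNR = 6.02 × 12 + 1.76 = 74.00 dB.

74.0 dB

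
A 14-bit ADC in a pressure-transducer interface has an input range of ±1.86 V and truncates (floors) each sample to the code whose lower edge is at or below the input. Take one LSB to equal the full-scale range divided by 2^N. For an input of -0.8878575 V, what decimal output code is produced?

Range = 1.86 − (-1.86) = 3.72 V. LSB = 3.72 V / 2^14 ≈ 227.1 µV.
V_in − V_min = -0.8878575 − (-1.86) = 0.9721425 V.
Divide by LSB: 0.9721425 × 16384/3.72 = 4281.6083.
Truncating gives code 4281.

4281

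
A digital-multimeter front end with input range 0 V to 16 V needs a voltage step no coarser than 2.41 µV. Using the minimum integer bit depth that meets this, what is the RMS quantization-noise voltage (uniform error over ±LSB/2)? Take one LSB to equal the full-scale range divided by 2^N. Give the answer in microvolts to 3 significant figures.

0.551 µV

Full-scale range = 16 V.
Required number of levels: 16/2.41 µV = 6.6390e6; smallest N with 2^N ≥ that is 23.
LSB = 16 V / 2^23 = 1.9073 µV.
V_rms = LSB/√12 = 0.551 µV.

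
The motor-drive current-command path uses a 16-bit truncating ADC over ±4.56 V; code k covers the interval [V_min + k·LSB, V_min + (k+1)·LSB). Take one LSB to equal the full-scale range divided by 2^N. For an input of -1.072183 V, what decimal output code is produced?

25063

Range = 4.56 − (-4.56) = 9.12 V. LSB = 9.12 V / 2^16 ≈ 139.2 µV.
V_in − V_min = -1.072183 − (-4.56) = 3.487817 V.
Divide by LSB: 3.487817 × 65536/9.12 = 25063.3306.
Truncating gives code 25063.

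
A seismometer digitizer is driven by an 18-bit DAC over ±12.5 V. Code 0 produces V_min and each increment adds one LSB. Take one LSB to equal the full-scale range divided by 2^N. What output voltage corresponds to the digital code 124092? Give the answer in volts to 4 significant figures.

-0.6657 V

Range = 12.5 − (-12.5) = 25 V. LSB = 25 V / 2^18.
V_out = -12.5 + 124092 × (25/262144) V
      = -12.5 + 11.8343 = -0.665665 V.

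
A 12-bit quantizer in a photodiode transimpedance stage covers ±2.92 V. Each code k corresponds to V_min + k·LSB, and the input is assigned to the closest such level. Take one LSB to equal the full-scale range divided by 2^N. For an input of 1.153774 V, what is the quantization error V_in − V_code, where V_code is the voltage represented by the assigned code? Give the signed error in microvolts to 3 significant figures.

+317 µV

Span: 2.92 V − (-2.92 V) = 5.84 V. LSB = 5.84 V / 2^12 ≈ 1.426 mV.
(V_in − V_min)/LSB = (1.153774 − (-2.92)) × 4096/5.84 = 2857.2223 → nearest code k = 2857.
V_code = V_min + k × range/2^12 = -2.92 + 2857 × 5.84/4096 = 1.153457031 V.
Error = V_in − V_code = 1.153774 − (1.153457031) = +317 µV.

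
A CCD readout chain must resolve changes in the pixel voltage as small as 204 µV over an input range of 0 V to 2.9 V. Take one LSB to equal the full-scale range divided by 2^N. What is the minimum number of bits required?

14 bits

V_FS = 2.9 V.
2.9 V / 204 µV = 14220. Since 2^13 = 8192 and 2^14 = 16384, N = 14.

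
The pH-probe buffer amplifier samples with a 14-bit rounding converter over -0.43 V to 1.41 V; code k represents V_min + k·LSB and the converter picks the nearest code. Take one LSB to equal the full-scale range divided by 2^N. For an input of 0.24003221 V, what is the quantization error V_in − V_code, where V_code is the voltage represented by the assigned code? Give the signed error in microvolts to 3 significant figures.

+22.4 µV

Full-scale range = 1.41 V − (-0.43 V) = 1.84 V. LSB = 1.84 V / 2^14 ≈ 112.3 µV.
(0.24003221 − (-0.43)) / LSB = 0.67003221 × 16384/1.84 = 5966.1999. Nearest integer: k = 5966.
V_code = V_min + k × range/2^14 = -0.43 + 5966 × 1.84/16384 = 0.24000976563 V.
e = 0.24003221 − (0.24000976563) = +22.4 µV.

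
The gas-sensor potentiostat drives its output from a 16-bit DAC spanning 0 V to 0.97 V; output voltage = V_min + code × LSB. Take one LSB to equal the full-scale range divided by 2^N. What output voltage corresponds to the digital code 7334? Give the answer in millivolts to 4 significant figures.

108.6 mV

Span = 0.97 V. LSB = 0.97 V / 2^16.
V_out = V_min + code × LSB = 0 V + 7334 × 0.97 V / 65536
      = 0 + 0.108551 = 0.108551 V.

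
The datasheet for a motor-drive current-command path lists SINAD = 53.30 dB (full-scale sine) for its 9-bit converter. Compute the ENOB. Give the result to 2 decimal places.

8.56 bits

ENOB = (53.30 − 1.76)/6.02 = 8.5615 bits.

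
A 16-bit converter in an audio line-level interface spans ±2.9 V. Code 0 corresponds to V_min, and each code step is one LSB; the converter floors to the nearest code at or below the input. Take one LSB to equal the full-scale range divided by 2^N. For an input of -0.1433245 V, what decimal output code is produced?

The full-scale span is 2.9 − (-2.9) = 5.8 V. LSB = 5.8 V / 2^16 ≈ 88.50 µV.
V_in − V_min = -0.1433245 − (-2.9) = 2.7566755 V.
Divide by LSB: 2.7566755 × 65536/5.8 = 31148.5320.
Truncating gives code 31148.

31148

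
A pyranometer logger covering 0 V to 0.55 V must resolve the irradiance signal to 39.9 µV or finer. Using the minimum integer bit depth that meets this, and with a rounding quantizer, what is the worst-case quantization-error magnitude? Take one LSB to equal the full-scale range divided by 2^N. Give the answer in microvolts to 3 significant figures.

16.8 µV

Full-scale range = 0.55 V.
Levels needed ≥ 0.55/39.9 µV = 13780. 2^14 = 16384 suffices, so N_min = 14.
Step size = 0.55/16384 V = 33.569 µV.
Max error for round-to-nearest is LSB/2 = 16.8 µV.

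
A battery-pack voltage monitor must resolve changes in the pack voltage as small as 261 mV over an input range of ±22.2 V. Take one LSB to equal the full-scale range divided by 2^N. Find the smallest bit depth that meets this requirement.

8 bits

The full-scale span is 22.2 − (-22.2) = 44.4 V.
Levels needed ≥ 44.4/261 mV = 170.1. 2^8 = 256 suffices, so N_min = 8.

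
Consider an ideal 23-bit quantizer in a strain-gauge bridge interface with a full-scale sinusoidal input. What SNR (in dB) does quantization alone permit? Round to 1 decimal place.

Ideal quantization SNR: 6.02 × 23 + 1.76 dB = 140.2 dB.

140.2 dB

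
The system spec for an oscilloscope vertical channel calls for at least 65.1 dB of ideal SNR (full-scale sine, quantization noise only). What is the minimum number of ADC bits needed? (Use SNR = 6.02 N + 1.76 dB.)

6.02 N + 1.76 ≥ 65.1 gives N ≥ 10.522, so the minimum integer is 11.

11 bits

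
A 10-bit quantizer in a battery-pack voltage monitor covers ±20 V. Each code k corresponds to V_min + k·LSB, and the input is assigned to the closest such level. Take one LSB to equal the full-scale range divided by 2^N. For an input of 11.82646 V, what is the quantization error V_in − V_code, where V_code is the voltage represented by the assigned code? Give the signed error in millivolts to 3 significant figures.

The full-scale span is 20 − (-20) = 40 V. LSB = 40 V / 2^10 ≈ 39.06 mV.
(11.82646 − (-20)) / LSB = 31.82646 × 1024/40 = 814.7574. Nearest integer: k = 815.
V_code = -20 + (815/1024) × 40 = 11.83593750 V.
Error = V_in − V_code = 11.82646 − (11.83593750) = −9.48 mV.

−9.48 mV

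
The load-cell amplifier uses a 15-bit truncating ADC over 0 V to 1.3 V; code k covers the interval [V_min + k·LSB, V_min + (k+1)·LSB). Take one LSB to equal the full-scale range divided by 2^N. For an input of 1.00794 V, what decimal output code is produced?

Span = 1.3 V. LSB = 1.3 V / 2^15 ≈ 39.67 µV.
code = ⌊(V_in − V_min)/LSB⌋ = ⌊(V_in − V_min) × 2^15 / range⌋
     = ⌊(1.00794 − (0)) × 32768 / 1.3⌋ = ⌊1.00794 × 32768/1.3⌋
     = ⌊25406.291⌋ = 25406.

25406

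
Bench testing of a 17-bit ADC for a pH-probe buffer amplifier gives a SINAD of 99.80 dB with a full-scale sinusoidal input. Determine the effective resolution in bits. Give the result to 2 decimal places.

ENOB = (SINAD − 1.76) / 6.02 = (99.80 − 1.76) / 6.02 = 98.04 / 6.02 = 16.2857.

16.29 bits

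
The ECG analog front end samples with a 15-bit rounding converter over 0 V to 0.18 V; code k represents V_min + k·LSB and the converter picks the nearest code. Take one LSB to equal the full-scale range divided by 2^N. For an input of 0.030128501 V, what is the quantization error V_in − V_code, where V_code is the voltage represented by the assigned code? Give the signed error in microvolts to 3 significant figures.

Full-scale range = 0.18 V. LSB = 0.18 V / 2^15 ≈ 5.493 µV.
(V_in − V_min)/LSB = (0.030128501 − (0)) × 32768/0.18 = 5484.7262 → nearest code k = 5485.
V_code = 0 + (5485/32768) × 0.18 = 0.030130004883 V.
Error = V_in − V_code = 0.030128501 − (0.030130004883) = −1.50 µV.

−1.50 µV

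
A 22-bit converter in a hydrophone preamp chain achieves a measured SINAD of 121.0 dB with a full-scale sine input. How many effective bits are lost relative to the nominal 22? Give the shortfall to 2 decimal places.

2.19 bits

Effective bits = (121.0 − 1.76)/6.02 = 19.8073.
Shortfall = 22 − 19.8073 = 2.1927 bits.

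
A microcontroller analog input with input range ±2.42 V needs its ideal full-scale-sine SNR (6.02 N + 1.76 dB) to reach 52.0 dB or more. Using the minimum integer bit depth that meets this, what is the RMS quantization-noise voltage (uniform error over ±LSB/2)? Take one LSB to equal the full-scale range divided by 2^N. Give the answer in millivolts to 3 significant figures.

2.73 mV

Full-scale range = 2.42 V − (-2.42 V) = 4.84 V.
Required N = ⌈(52.0 − 1.76)/6.02⌉ = ⌈8.346⌉ = 9.
LSB = 4.84 V / 2^9 = 9.4531 mV.
RMS noise = LSB/√12 = 2.73 mV.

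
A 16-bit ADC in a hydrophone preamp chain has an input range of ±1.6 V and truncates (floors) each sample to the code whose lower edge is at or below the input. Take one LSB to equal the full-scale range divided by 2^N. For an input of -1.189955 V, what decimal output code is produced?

8397

Range = 1.6 − (-1.6) = 3.2 V. LSB = 3.2 V / 2^16 ≈ 48.83 µV.
V_in − V_min = -1.189955 − (-1.6) = 0.410045 V.
Divide by LSB: 0.410045 × 65536/3.2 = 8397.7216.
Truncating gives code 8397.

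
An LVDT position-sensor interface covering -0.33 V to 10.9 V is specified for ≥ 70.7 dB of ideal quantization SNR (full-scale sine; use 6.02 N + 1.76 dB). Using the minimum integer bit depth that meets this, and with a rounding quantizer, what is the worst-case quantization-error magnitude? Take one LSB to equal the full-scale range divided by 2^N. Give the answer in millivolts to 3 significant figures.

1.37 mV

The full-scale span is 10.9 − (-0.33) = 11.23 V.
Required N = ⌈(70.7 − 1.76)/6.02⌉ = ⌈11.452⌉ = 12.
One LSB is 11.23 V / 4096 = 2.7417 mV.
|e|_max = LSB/2 = 1.37 mV.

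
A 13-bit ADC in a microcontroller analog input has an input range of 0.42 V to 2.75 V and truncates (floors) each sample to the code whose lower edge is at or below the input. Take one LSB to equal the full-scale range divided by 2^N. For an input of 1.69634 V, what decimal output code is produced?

4487

The full-scale span is 2.75 − (0.42) = 2.33 V. LSB = 2.33 V / 2^13 ≈ 284.4 µV.
V_in − V_min = 1.69634 − (0.42) = 1.27634 V.
Divide by LSB: 1.27634 × 8192/2.33 = 4487.4581.
Truncating gives code 4487.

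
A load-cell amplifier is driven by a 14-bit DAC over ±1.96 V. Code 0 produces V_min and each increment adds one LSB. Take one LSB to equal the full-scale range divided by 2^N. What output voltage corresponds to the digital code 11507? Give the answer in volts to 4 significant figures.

Range = 1.96 − (-1.96) = 3.92 V. LSB = 3.92 V / 2^14.
V_out = V_min + code × LSB = -1.96 V + 11507 × 3.92 V / 16384
      = -1.96 V + 2.75314 V = 0.793140 V.

0.7931 V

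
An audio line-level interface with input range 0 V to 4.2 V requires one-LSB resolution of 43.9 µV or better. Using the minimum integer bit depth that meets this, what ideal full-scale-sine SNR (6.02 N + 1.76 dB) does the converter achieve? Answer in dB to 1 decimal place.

104.1 dB

Full-scale range = 4.2 V.
Required number of levels: 4.2/43.9 µV = 95672; smallest N with 2^N ≥ that is 17.
6.02(17) + 1.76 = 104.10 dB.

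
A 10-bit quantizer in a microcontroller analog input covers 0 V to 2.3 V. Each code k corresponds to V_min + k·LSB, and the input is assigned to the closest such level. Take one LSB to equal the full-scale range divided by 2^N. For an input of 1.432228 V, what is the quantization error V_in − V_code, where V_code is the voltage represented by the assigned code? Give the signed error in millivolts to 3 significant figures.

−0.780 mV

Span = 2.3 V. LSB = 2.3 V / 2^10 ≈ 2.246 mV.
(V_in − V_min)/LSB = (1.432228 − (0)) × 1024/2.3 = 637.6528 → nearest code k = 638.
V_code = 0 + (638/1024) × 2.3 = 1.433007813 V.
V_in − V_code = 1.432228 − (1.433007813) = −0.780 mV.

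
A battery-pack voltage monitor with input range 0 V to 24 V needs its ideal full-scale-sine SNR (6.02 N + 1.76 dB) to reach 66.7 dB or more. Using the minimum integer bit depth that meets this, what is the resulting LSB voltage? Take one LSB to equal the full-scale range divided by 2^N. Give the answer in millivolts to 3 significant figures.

11.7 mV

V_FS = 24 V.
N ≥ (66.7 − 1.76)/6.02 = 10.787 → N_min = 11.
One LSB is 24 V / 2048 = 11.7 mV.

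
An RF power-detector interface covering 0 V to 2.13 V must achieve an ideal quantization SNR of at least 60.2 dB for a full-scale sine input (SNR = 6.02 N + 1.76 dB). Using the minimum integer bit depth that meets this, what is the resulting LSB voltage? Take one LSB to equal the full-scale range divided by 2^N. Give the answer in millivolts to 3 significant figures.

Range is 2.13 V.
Required N = ⌈(60.2 − 1.76)/6.02⌉ = ⌈9.708⌉ = 10.
LSB = 2.13 V ÷ 2^10 = 2.13/1024 V = 2.08 mV.

2.08 mV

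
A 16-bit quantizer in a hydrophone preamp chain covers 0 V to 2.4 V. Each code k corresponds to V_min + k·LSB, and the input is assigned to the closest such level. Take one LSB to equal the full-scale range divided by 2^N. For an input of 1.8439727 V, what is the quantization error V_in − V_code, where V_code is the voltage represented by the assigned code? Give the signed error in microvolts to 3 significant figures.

−9.23 µV

Span = 2.4 V. LSB = 2.4 V / 2^16 ≈ 36.62 µV.
(1.8439727 − (0)) / LSB = 1.8439727 × 65536/2.4 = 50352.7479. Nearest integer: k = 50353.
V_code = V_min + k × range/2^16 = 0 + 50353 × 2.4/65536 = 1.8439819336 V.
V_in − V_code = 1.8439727 − (1.8439819336) = −9.23 µV.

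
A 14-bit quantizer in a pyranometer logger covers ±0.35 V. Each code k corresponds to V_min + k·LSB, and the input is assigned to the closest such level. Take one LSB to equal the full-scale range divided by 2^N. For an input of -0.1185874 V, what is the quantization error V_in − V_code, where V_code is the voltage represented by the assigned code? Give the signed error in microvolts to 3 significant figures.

Span: 0.35 V − (-0.35 V) = 0.7 V. LSB = 0.7 V / 2^14 ≈ 42.72 µV.
Position in LSBs: (-0.1185874 − (-0.35)) × 16384/0.7 = 5416.3772; rounding gives k = 5416.
V_code = V_min + k × range/2^14 = -0.35 + 5416 × 0.7/16384 = -0.11860351563 V.
e = -0.1185874 − (-0.11860351563) = +16.1 µV.

+16.1 µV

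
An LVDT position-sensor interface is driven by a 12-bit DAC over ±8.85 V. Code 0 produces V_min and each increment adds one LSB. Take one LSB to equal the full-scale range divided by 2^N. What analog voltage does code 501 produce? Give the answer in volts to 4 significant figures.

Range = 8.85 − (-8.85) = 17.7 V. LSB = 17.7 V / 2^12.
V_out = -8.85 + 501 × (17.7/4096) V
      = -8.85 V + 2.16497 V = -6.68503 V.

-6.685 V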